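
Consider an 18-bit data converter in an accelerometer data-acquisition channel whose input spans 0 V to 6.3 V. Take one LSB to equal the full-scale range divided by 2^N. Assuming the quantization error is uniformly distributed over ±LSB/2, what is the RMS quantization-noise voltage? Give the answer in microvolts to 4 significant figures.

V_FS = 6.3 V.
LSB = 6.3 V / 2^18 = 24.0326 µV.
σ_q = LSB/√12 = 24.0326 µV/3.4641 = 6.938 µV.

6.938 µV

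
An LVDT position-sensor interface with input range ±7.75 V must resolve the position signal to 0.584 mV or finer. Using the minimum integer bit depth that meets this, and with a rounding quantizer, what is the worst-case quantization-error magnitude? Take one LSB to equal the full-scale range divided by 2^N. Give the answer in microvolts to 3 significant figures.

237 µV

Range = 7.75 − (-7.75) = 15.5 V.
Levels needed ≥ 15.5/0.584 mV = 26540. 2^15 = 32768 suffices, so N_min = 15.
One LSB is 15.5 V / 32768 = 473.02 µV.
Max error for round-to-nearest is LSB/2 = 237 µV.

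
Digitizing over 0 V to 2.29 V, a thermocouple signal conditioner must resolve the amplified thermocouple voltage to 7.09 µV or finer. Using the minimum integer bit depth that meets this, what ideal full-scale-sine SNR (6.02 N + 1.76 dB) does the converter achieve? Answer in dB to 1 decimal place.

116.1 dB

Full-scale range = 2.29 V.
2.29 V / 7.09 µV = 323000. Since 2^18 = 262144 and 2^19 = 524288, N = 19.
Ideal SNR at N = 19: 6.02·19 + 1.76 = 116.1 dB.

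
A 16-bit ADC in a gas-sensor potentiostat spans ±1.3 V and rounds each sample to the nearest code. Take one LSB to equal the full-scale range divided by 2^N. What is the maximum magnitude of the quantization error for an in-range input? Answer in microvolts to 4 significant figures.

19.84 µV

Full-scale range = 1.3 V − (-1.3 V) = 2.6 V.
LSB = 2.6 V ÷ 2^16 = 2.6/65536 V = 39.6729 µV.
A rounding quantizer has |error| ≤ LSB/2 = 19.84 µV.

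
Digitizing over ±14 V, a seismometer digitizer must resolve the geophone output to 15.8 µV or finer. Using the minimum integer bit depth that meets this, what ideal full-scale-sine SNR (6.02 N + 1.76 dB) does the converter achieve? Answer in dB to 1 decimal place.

Span: 14 V − (-14 V) = 28 V.
28 V / 15.8 µV = 1.772e6. Since 2^20 = 1048576 and 2^21 = 2097152, N = 21.
Ideal SNR at N = 21: 6.02·21 + 1.76 = 128.2 dB.

128.2 dB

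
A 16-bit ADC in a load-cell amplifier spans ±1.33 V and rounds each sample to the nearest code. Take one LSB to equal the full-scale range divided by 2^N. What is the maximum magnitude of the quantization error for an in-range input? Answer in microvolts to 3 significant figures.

20.3 µV

The full-scale span is 1.33 − (-1.33) = 2.66 V.
Step size = 2.66/65536 V = 40.588 µV.
Worst-case error for round-to-nearest is half an LSB: 20.3 µV.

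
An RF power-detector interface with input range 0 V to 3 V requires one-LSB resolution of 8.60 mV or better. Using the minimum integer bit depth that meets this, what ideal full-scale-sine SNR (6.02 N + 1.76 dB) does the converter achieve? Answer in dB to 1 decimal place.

55.9 dB

Range is 3 V.
Levels needed ≥ 3/8.60 mV = 348.8. 2^9 = 512 suffices, so N_min = 9.
SNR = 6.02 × 9 + 1.76 = 55.94 dB.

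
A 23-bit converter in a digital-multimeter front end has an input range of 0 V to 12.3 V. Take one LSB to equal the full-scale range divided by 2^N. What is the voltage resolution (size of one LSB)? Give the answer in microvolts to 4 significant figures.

Range is 12.3 V.
There are 2^23 = 8388608 steps.
Step size = 12.3/8388608 V = 1.466 µV.

1.466 µV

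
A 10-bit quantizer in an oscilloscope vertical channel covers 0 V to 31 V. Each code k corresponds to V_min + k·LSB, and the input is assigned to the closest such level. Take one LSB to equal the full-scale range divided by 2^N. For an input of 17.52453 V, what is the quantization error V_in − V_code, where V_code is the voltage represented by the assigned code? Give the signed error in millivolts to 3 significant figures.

−3.79 mV

V_FS = 31 V. LSB = 31 V / 2^10 ≈ 30.27 mV.
(V_in − V_min)/LSB = (17.52453 − (0)) × 1024/31 = 578.8748 → nearest code k = 579.
V_code = V_min + k × range/2^10 = 0 + 579 × 31/1024 = 17.52832031 V.
V_in − V_code = 17.52453 − (17.52832031) = −3.79 mV.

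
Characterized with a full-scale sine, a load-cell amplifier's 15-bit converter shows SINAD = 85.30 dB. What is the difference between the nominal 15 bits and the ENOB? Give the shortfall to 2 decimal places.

1.12 bits

N_eff = (85.30 − 1.76)/6.02 = 13.8771 bits.
15 − 13.8771 = 1.12 bits below nominal.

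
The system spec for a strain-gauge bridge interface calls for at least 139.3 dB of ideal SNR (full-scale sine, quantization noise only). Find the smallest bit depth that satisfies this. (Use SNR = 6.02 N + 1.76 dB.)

Solving 6.02 N ≥ 139.3 − 1.76: N ≥ 22.847. Round up → N = 23.

23 bits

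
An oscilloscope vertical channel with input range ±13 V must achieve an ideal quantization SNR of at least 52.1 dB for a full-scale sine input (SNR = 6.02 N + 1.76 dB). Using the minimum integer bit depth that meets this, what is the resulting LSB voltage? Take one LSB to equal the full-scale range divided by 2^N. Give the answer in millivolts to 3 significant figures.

Full-scale range = 13 V − (-13 V) = 26 V.
Required N = ⌈(52.1 − 1.76)/6.02⌉ = ⌈8.362⌉ = 9.
One LSB is 26 V / 512 = 50.8 mV.

50.8 mV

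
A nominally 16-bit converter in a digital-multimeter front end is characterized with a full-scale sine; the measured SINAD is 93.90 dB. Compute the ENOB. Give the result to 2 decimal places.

ENOB = (SINAD − 1.76) / 6.02 = (93.90 − 1.76) / 6.02 = 92.14 / 6.02 = 15.3056.

15.31 bits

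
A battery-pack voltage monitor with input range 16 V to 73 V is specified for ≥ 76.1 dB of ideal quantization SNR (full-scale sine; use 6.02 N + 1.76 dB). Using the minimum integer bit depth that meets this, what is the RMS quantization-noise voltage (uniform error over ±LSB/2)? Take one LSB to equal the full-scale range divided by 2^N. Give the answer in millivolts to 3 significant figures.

2.01 mV

The full-scale span is 73 − (16) = 57 V.
N ≥ (76.1 − 1.76)/6.02 = 12.349 → N_min = 13.
LSB = 57 V ÷ 2^13 = 57/8192 V = 6.9580 mV.
RMS noise = LSB/√12 = 2.01 mV.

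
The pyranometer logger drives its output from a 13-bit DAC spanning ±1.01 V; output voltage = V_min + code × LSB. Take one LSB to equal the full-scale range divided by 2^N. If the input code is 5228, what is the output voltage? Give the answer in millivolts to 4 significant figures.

279.1 mV

Range = 1.01 − (-1.01) = 2.02 V. LSB = 2.02 V / 2^13.
V_out = -1.01 + 5228 × (2.02/8192) V
      = -1.01 V + 1.28913 V = 0.279131 V.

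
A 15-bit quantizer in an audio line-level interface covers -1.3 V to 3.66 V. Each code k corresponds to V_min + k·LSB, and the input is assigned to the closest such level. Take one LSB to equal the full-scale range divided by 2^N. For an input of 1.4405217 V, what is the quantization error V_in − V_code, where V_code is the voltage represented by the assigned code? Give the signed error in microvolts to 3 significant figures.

Full-scale range = 3.66 V − (-1.3 V) = 4.96 V. LSB = 4.96 V / 2^15 ≈ 151.4 µV.
(V_in − V_min)/LSB = (1.4405217 − (-1.3)) × 32768/4.96 = 18105.1240 → nearest code k = 18105.
Reconstructed level: -1.3 + 18105 × 4.96/32768 V = 1.4405029297 V.
V_in − V_code = 1.4405217 − (1.4405029297) = +18.8 µV.

+18.8 µV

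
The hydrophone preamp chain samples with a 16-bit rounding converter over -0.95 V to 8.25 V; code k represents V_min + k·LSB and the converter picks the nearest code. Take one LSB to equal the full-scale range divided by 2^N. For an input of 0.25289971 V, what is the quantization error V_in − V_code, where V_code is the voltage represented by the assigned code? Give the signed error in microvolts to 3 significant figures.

−23.9 µV

Range = 8.25 − (-0.95) = 9.2 V. LSB = 9.2 V / 2^16 ≈ 140.4 µV.
Position in LSBs: (0.25289971 − (-0.95)) × 65536/9.2 = 8568.8299; rounding gives k = 8569.
V_code = V_min + k × range/2^16 = -0.95 + 8569 × 9.2/65536 = 0.25292358398 V.
Error = V_in − V_code = 0.25289971 − (0.25292358398) = −23.9 µV.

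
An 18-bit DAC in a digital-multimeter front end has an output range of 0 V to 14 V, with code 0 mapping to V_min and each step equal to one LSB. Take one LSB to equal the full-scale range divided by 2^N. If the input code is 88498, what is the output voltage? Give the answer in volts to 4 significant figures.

4.726 V

Full-scale range = 14 V. LSB = 14 V / 2^18.
V_out = 0 + 88498 × (14/262144) V
      = 0 V + 4.72630 V = 4.72630 V.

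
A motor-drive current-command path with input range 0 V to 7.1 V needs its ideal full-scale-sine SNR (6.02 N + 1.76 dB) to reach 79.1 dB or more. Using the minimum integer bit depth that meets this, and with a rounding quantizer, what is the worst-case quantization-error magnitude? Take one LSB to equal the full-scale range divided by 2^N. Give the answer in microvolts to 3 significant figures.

Span = 7.1 V.
6.02 N + 1.76 ≥ 79.1 gives N ≥ 12.847, so the minimum integer is 13.
Step size = 7.1/8192 V = 0.86670 mV.
Max error for round-to-nearest is LSB/2 = 433 µV.

433 µV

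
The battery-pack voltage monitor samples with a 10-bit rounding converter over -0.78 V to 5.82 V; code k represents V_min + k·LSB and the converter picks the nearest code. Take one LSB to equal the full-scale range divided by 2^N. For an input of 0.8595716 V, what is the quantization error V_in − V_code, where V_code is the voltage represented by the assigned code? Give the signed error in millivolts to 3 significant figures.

Span: 5.82 V − (-0.78 V) = 6.6 V. LSB = 6.6 V / 2^10 ≈ 6.445 mV.
(V_in − V_min)/LSB = (0.8595716 − (-0.78)) × 1024/6.6 = 254.3820 → nearest code k = 254.
Reconstructed level: -0.78 + 254 × 6.6/1024 V = 0.8571093750 V.
V_in − V_code = 0.8595716 − (0.8571093750) = +2.46 mV.

+2.46 mV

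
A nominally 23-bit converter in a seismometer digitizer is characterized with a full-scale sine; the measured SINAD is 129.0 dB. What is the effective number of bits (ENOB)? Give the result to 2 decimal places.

ENOB = (129.0 − 1.76)/6.02 = 21.1362 bits.

21.14 bits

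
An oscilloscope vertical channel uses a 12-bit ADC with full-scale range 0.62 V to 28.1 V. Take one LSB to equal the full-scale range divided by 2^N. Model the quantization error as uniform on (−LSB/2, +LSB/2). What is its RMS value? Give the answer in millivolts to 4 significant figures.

1.937 mV

The full-scale span is 28.1 − (0.62) = 27.48 V.
LSB = 27.48 V / 2^12 = 6.70898 mV.
RMS of a uniform error over width LSB is LSB/√12 = 1.937 mV.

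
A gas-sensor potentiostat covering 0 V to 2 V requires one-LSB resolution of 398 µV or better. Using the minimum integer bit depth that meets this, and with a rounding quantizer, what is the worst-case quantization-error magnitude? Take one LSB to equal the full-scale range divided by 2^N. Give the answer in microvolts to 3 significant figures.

Range is 2 V.
Need 2^N ≥ 2 V / 398 µV = 5025 → N_min = 13.
LSB = 2 V ÷ 2^13 = 2/8192 V = 244.14 µV.
Half an LSB is 122 µV.

122 µV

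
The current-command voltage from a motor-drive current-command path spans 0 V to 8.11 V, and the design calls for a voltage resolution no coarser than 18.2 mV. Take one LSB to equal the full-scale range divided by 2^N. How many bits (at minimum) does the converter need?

V_FS = 8.11 V.
8.11 V / 18.2 mV = 445.6. Since 2^8 = 256 and 2^9 = 512, N = 9.

9 bits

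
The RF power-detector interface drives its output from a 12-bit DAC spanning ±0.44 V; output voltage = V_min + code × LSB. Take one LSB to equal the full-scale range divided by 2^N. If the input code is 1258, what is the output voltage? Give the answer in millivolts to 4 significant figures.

The full-scale span is 0.44 − (-0.44) = 0.88 V. LSB = 0.88 V / 2^12.
V_out = V_min + code × LSB = -0.44 V + 1258 × 0.88 V / 4096
      = -0.44 + 0.270273 = -0.169727 V.

-169.7 mV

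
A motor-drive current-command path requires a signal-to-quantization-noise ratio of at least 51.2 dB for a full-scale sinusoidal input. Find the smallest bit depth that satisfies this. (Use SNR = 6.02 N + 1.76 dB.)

9 bits

N ≥ (51.2 − 1.76)/6.02 = 8.213 → N_min = 9.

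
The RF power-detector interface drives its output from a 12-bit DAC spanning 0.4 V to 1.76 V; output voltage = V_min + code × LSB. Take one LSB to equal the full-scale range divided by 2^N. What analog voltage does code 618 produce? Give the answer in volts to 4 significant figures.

0.6052 V

Full-scale range = 1.76 V − (0.4 V) = 1.36 V. LSB = 1.36 V / 2^12.
Output = V_min + (618/4096) × range = 0.4 + 0.150879 × 1.36 V
      = 0.4 + 0.205195 = 0.605195 V.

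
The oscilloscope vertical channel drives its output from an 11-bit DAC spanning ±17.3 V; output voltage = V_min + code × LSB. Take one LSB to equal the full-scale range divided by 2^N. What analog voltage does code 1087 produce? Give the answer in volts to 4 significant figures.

1.064 V

Span: 17.3 V − (-17.3 V) = 34.6 V. LSB = 34.6 V / 2^11.
V_out = -17.3 + 1087 × (34.6/2048) V
      = -17.3 + 18.3644 = 1.06436 V.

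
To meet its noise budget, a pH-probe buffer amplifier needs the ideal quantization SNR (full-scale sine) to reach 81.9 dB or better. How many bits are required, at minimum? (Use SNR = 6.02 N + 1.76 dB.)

N ≥ (81.9 − 1.76)/6.02 = 13.312 → N_min = 14.

14 bits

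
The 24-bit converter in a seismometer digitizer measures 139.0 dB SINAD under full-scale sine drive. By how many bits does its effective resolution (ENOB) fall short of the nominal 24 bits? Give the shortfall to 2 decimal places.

N_eff = (139.0 − 1.76)/6.02 = 22.7973 bits.
24 − 22.7973 = 1.20 bits below nominal.

1.20 bits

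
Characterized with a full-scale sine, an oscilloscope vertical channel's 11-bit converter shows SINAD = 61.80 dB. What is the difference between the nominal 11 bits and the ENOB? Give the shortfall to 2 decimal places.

1.03 bits

Effective bits = (61.80 − 1.76)/6.02 = 9.9734.
Shortfall = 11 − 9.9734 = 1.0266 bits.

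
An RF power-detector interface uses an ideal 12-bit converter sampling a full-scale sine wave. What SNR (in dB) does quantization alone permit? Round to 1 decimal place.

74.0 dB

Ideal quantization SNR: 6.02 × 12 + 1.76 dB = 74.0 dB.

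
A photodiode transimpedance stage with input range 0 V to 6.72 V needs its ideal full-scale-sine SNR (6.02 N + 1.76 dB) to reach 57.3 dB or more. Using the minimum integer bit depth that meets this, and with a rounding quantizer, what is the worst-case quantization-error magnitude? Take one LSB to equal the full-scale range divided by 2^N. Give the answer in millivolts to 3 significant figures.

Span = 6.72 V.
6.02 N + 1.76 ≥ 57.3 gives N ≥ 9.226, so the minimum integer is 10.
One LSB is 6.72 V / 1024 = 6.5625 mV.
Max error for round-to-nearest is LSB/2 = 3.28 mV.

3.28 mV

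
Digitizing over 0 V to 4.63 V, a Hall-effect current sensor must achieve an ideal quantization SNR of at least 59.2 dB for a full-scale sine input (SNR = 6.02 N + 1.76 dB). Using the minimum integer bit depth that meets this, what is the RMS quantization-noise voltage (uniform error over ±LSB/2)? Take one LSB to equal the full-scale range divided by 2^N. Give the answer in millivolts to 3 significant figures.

1.31 mV

Full-scale range = 4.63 V.
N ≥ (59.2 − 1.76)/6.02 = 9.542 → N_min = 10.
LSB = 4.63 V / 2^10 = 4.5215 mV.
σ_q = LSB/√12 = 4.5215 mV/3.4641 = 1.31 mV.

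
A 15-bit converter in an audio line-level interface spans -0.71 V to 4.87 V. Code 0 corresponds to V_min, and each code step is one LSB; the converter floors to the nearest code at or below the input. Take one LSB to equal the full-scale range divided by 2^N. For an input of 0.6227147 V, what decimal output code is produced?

Full-scale range = 4.87 V − (-0.71 V) = 5.58 V. LSB = 5.58 V / 2^15 ≈ 170.3 µV.
V_in − V_min = 0.6227147 − (-0.71) = 1.3327147 V.
Divide by LSB: 1.3327147 × 32768/5.58 = 7826.2357.
Truncating gives code 7826.

7826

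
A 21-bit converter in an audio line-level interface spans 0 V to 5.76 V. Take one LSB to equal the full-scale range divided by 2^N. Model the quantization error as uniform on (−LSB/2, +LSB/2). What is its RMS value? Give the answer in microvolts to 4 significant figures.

0.7929 µV

Full-scale range = 5.76 V.
LSB = 5.76 V / 2^21 = 2.74658 µV.
σ_q = LSB/√12 = 2.74658 µV/3.4641 = 0.7929 µV.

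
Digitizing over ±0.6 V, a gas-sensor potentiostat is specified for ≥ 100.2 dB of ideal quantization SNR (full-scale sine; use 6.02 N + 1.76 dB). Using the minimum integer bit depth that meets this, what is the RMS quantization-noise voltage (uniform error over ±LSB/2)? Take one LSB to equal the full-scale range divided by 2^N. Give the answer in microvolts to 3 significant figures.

Span: 0.6 V − (-0.6 V) = 1.2 V.
6.02 N + 1.76 ≥ 100.2 gives N ≥ 16.352, so the minimum integer is 17.
One LSB is 1.2 V / 131072 = 9.1553 µV.
RMS noise = LSB/√12 = 2.64 µV.

2.64 µV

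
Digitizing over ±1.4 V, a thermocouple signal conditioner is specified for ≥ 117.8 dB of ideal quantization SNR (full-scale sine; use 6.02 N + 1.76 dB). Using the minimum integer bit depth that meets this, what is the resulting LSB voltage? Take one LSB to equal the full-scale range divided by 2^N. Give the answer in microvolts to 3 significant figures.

2.67 µV

The full-scale span is 1.4 − (-1.4) = 2.8 V.
Solving 6.02 N ≥ 117.8 − 1.76: N ≥ 19.276. Round up → N = 20.
LSB = 2.8 V / 2^20 = 2.67 µV.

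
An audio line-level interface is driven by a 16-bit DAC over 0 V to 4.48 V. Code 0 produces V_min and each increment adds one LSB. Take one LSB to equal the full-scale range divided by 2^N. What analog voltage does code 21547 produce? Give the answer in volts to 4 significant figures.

1.473 V

Span = 4.48 V. LSB = 4.48 V / 2^16.
Output = V_min + (21547/65536) × range = 0 + 0.328781 × 4.48 V
      = 0 V + 1.47294 V = 1.47294 V.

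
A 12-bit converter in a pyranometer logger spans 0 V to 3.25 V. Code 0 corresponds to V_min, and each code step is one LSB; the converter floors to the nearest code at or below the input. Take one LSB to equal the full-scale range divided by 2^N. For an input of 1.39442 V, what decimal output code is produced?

1757

Range is 3.25 V. LSB = 3.25 V / 2^12 ≈ 0.7935 mV.
code = ⌊(V_in − V_min)/LSB⌋ = ⌊(V_in − V_min) × 2^12 / range⌋
     = ⌊(1.39442 − (0)) × 4096 / 3.25⌋ = ⌊1.39442 × 4096/3.25⌋
     = ⌊1757.398⌋ = 1757.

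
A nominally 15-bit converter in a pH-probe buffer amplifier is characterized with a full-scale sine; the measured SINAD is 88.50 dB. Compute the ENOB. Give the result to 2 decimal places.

14.41 bits

ENOB = (88.50 − 1.76)/6.02 = 14.4086 bits.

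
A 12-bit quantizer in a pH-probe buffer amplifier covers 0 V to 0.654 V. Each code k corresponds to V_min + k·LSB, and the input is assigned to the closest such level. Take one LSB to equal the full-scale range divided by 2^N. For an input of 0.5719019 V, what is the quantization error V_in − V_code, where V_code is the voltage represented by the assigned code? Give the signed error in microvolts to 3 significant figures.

Full-scale range = 0.654 V. LSB = 0.654 V / 2^12 ≈ 159.7 µV.
(0.5719019 − (0)) / LSB = 0.5719019 × 4096/0.654 = 3581.8199. Nearest integer: k = 3582.
Reconstructed level: 0 + 3582 × 0.654/4096 V = 0.5719306641 V.
e = 0.5719019 − (0.5719306641) = −28.8 µV.

−28.8 µV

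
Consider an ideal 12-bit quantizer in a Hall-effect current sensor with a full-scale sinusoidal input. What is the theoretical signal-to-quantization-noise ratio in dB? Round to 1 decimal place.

74.0 dB

SNR = 6.02·12 + 1.76 = 74.00 dB.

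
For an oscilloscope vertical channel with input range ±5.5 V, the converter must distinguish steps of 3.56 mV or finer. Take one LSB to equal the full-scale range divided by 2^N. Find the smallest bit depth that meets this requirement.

12 bits

Range = 5.5 − (-5.5) = 11 V.
11 V / 3.56 mV = 3090. Since 2^11 = 2048 and 2^12 = 4096, N = 12.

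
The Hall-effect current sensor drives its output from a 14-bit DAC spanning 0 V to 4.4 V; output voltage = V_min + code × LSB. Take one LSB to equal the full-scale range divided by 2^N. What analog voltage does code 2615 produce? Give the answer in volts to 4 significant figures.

Range is 4.4 V. LSB = 4.4 V / 2^14.
Output = V_min + (2615/16384) × range = 0 + 0.159607 × 4.4 V
      = 0 V + 0.702271 V = 0.702271 V.

0.7023 V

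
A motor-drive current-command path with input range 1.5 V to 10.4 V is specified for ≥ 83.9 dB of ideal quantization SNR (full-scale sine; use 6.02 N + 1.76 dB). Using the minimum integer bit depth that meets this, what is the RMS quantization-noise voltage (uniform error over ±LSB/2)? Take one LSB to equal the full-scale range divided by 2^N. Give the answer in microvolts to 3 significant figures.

The full-scale span is 10.4 − (1.5) = 8.9 V.
Solving 6.02 N ≥ 83.9 − 1.76: N ≥ 13.645. Round up → N = 14.
Step size = 8.9/16384 V = 0.54321 mV.
V_rms = LSB/√12 = 157 µV.

157 µV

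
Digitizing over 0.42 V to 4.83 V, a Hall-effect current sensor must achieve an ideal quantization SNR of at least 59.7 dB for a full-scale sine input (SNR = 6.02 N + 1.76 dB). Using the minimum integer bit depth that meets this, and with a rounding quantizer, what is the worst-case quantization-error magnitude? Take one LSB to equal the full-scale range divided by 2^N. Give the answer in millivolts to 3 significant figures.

Span: 4.83 V − (0.42 V) = 4.41 V.
6.02 N + 1.76 ≥ 59.7 gives N ≥ 9.625, so the minimum integer is 10.
Step size = 4.41/1024 V = 4.3066 mV.
Half an LSB is 2.15 mV.

2.15 mV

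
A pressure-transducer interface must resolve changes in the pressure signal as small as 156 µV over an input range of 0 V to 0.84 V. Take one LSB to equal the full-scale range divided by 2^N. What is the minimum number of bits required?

13 bits

Span = 0.84 V.
0.84 V / 156 µV = 5385. Since 2^12 = 4096 and 2^13 = 8192, N = 13.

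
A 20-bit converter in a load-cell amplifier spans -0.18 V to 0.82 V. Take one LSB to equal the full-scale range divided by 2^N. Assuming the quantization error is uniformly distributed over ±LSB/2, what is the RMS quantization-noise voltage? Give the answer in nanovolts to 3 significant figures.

Range = 0.82 − (-0.18) = 1 V.
Step size = 1/1048576 V = 0.95367 µV.
σ_q = LSB/√12 = 0.95367 µV/3.4641 = 275 nV.

275 nV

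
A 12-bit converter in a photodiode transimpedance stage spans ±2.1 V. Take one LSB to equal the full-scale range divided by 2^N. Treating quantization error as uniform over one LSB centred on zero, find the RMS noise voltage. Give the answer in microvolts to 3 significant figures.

Span: 2.1 V − (-2.1 V) = 4.2 V.
LSB = 4.2 V / 2^12 = 1.0254 mV.
RMS of a uniform error over width LSB is LSB/√12 = 296 µV.

296 µV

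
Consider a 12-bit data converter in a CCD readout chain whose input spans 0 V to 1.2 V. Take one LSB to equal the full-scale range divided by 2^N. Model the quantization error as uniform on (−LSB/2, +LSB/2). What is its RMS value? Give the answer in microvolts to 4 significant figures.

84.57 µV

Range is 1.2 V.
LSB = 1.2 V / 2^12 = 292.969 µV.
σ_q = LSB/√12 = 292.969 µV/3.4641 = 84.57 µV.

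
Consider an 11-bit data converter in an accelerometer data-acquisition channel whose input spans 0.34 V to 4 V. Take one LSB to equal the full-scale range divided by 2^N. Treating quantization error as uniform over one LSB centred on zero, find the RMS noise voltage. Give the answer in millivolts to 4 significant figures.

0.5159 mV

The full-scale span is 4 − (0.34) = 3.66 V.
Step size = 3.66/2048 V = 1.78711 mV.
V_rms = LSB/√12 = 1.78711 mV / √12 = 0.5159 mV.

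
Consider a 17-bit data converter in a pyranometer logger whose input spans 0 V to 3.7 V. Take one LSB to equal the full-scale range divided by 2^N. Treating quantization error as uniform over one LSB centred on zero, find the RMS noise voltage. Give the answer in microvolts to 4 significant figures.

V_FS = 3.7 V.
LSB = 3.7 V / 2^17 = 28.2288 µV.
σ_q = LSB/√12 = 28.2288 µV/3.4641 = 8.149 µV.

8.149 µV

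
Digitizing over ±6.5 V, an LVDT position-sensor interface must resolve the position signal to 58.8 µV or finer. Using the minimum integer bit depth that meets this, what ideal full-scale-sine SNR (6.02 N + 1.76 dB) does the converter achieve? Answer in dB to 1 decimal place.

110.1 dB

Full-scale range = 6.5 V − (-6.5 V) = 13 V.
Required number of levels: 13/58.8 µV = 221090; smallest N with 2^N ≥ that is 18.
Ideal SNR at N = 18: 6.02·18 + 1.76 = 110.1 dB.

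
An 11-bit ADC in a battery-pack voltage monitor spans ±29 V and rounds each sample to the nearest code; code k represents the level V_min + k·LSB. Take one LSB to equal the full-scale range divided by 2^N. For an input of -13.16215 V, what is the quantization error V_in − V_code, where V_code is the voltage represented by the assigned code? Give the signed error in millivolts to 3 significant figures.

+6.80 mV

Range = 29 − (-29) = 58 V. LSB = 58 V / 2^11 ≈ 28.32 mV.
Position in LSBs: (-13.16215 − (-29)) × 2048/58 = 559.2399; rounding gives k = 559.
V_code = V_min + k × range/2^11 = -29 + 559 × 58/2048 = -13.16894531 V.
Error = V_in − V_code = -13.16215 − (-13.16894531) = +6.80 mV.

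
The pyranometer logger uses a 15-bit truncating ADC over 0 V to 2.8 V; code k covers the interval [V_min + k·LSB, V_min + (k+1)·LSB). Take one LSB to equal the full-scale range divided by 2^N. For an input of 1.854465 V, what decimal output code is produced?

21702

Full-scale range = 2.8 V. LSB = 2.8 V / 2^15 ≈ 85.45 µV.
(V_in − V_min) × 2^15/range = (1.854465 − (0)) × 32768/2.8 = 21702.539.
Floor → code = 21702.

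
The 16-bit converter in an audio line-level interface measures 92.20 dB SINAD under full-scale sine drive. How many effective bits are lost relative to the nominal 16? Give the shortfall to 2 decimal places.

N_eff = (92.20 − 1.76)/6.02 = 15.0233 bits.
Lost resolution: 16 − 15.0233 = 0.9767 bits.

0.98 bits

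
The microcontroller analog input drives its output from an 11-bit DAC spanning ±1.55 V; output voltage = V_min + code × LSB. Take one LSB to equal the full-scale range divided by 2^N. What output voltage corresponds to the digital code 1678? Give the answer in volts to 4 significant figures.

0.9899 V

Range = 1.55 − (-1.55) = 3.1 V. LSB = 3.1 V / 2^11.
V_out = -1.55 + 1678 × (3.1/2048) V
      = -1.55 + 2.53994 = 0.989941 V.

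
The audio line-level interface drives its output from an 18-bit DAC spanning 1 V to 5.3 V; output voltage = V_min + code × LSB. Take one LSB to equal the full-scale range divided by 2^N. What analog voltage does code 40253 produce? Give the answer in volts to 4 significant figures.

Range = 5.3 − (1) = 4.3 V. LSB = 4.3 V / 2^18.
V_out = 1 + 40253 × (4.3/262144) V
      = 1 V + 0.660278 V = 1.66028 V.

1.660 V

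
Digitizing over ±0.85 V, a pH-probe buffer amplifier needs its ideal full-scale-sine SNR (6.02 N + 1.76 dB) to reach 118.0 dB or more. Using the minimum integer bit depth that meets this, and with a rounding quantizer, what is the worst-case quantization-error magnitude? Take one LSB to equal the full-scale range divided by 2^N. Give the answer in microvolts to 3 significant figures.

0.811 µV

Full-scale range = 0.85 V − (-0.85 V) = 1.7 V.
Solving 6.02 N ≥ 118.0 − 1.76: N ≥ 19.309. Round up → N = 20.
One LSB is 1.7 V / 1048576 = 1.6212 µV.
Max error for round-to-nearest is LSB/2 = 0.811 µV.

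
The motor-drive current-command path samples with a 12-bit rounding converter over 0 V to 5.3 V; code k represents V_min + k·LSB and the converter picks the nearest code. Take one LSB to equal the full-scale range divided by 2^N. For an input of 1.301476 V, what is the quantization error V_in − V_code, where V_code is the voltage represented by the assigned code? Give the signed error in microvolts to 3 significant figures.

Span = 5.3 V. LSB = 5.3 V / 2^12 ≈ 1.294 mV.
(1.301476 − (0)) / LSB = 1.301476 × 4096/5.3 = 1005.8199. Nearest integer: k = 1006.
V_code = 0 + (1006/4096) × 5.3 = 1.301708984 V.
e = 1.301476 − (1.301708984) = −233 µV.

−233 µV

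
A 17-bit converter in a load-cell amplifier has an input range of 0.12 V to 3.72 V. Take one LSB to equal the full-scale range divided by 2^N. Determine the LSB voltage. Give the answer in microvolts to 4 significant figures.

Full-scale range = 3.72 V − (0.12 V) = 3.6 V.
There are 2^17 = 131072 steps.
LSB = 3.6 V ÷ 2^17 = 3.6/131072 V = 27.47 µV.

27.47 µV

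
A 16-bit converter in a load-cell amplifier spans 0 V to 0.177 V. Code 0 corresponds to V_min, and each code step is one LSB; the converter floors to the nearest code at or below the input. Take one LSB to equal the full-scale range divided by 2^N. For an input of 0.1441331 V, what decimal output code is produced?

Full-scale range = 0.177 V. LSB = 0.177 V / 2^16 ≈ 2.701 µV.
(V_in − V_min) × 2^16/range = (0.1441331 − (0)) × 65536/0.177 = 53366.705.
Floor → code = 53366.

53366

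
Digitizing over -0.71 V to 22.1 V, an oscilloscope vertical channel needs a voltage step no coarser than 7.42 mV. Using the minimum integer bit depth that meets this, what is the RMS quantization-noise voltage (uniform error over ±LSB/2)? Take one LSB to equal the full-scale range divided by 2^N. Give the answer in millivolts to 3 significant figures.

1.61 mV

Full-scale range = 22.1 V − (-0.71 V) = 22.81 V.
Need 2^N ≥ 22.81 V / 7.42 mV = 3074 → N_min = 12.
Step size = 22.81/4096 V = 5.5688 mV.
σ_q = LSB/√12 = 5.5688 mV/3.4641 = 1.61 mV.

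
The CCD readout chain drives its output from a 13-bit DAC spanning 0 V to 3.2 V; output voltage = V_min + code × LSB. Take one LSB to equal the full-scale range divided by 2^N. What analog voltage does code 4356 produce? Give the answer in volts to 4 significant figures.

1.702 V

Full-scale range = 3.2 V. LSB = 3.2 V / 2^13.
V_out = V_min + code × LSB = 0 V + 4356 × 3.2 V / 8192
      = 0 + 1.70156 = 1.70156 V.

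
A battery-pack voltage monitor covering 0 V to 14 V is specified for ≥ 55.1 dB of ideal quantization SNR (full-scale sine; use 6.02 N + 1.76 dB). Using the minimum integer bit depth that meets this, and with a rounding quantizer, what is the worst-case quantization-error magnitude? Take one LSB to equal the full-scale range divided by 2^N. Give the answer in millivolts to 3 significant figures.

13.7 mV

Range is 14 V.
N ≥ (55.1 − 1.76)/6.02 = 8.860 → N_min = 9.
Step size = 14/512 V = 27.344 mV.
|e|_max = LSB/2 = 13.7 mV.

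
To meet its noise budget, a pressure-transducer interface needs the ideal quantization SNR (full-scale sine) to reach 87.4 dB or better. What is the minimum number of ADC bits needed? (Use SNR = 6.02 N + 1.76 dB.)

15 bits

6.02 N + 1.76 ≥ 87.4 gives N ≥ 14.226, so the minimum integer is 15.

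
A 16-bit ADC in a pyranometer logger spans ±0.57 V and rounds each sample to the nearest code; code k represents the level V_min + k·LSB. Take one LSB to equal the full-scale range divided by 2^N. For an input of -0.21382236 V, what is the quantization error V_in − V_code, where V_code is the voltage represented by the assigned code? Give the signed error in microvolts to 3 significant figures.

Span: 0.57 V − (-0.57 V) = 1.14 V. LSB = 1.14 V / 2^16 ≈ 17.40 µV.
Position in LSBs: (-0.21382236 − (-0.57)) × 65536/1.14 = 20475.8402; rounding gives k = 20476.
Reconstructed level: -0.57 + 20476 × 1.14/65536 V = -0.21381958008 V.
e = -0.21382236 − (-0.21381958008) = −2.78 µV.

−2.78 µV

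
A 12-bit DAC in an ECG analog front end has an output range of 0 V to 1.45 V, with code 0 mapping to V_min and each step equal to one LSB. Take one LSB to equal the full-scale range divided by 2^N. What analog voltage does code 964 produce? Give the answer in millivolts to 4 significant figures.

341.3 mV

Full-scale range = 1.45 V. LSB = 1.45 V / 2^12.
V_out = 0 + 964 × (1.45/4096) V
      = 0 + 0.341260 = 0.341260 V.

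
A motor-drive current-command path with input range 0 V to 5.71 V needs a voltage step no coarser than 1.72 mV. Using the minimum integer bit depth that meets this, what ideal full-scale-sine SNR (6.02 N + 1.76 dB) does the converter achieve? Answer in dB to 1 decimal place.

74.0 dB

Span = 5.71 V.
5.71 V / 1.72 mV = 3320. Since 2^11 = 2048 and 2^12 = 4096, N = 12.
SNR = 6.02 × 12 + 1.76 = 74.00 dB.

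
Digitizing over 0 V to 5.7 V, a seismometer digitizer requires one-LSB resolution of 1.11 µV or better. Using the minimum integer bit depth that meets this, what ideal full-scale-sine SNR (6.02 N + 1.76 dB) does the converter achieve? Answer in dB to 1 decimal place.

140.2 dB

Full-scale range = 5.7 V.
5.7 V / 1.11 µV = 5.135e6. Since 2^22 = 4194304 and 2^23 = 8388608, N = 23.
Ideal SNR at N = 23: 6.02·23 + 1.76 = 140.2 dB.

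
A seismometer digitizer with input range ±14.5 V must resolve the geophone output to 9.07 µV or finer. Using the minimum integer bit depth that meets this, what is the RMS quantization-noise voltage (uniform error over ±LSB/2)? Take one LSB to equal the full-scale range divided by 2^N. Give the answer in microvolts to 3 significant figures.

The full-scale span is 14.5 − (-14.5) = 29 V.
29 V / 9.07 µV = 3.197e6. Since 2^21 = 2097152 and 2^22 = 4194304, N = 22.
One LSB is 29 V / 4194304 = 6.9141 µV.
σ_q = LSB/√12 = 6.9141 µV/3.4641 = 2.00 µV.

2.00 µV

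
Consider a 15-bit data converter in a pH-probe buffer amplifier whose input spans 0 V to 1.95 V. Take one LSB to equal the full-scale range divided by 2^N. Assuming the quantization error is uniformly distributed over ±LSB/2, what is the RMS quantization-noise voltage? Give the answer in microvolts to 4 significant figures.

Span = 1.95 V.
LSB = 1.95 V ÷ 2^15 = 1.95/32768 V = 59.5093 µV.
V_rms = LSB/√12 = 59.5093 µV / √12 = 17.18 µV.

17.18 µV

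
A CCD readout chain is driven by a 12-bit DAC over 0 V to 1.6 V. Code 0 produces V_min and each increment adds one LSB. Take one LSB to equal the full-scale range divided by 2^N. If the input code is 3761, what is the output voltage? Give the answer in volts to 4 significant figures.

Full-scale range = 1.6 V. LSB = 1.6 V / 2^12.
V_out = 0 + 3761 × (1.6/4096) V
      = 0 + 1.46914 = 1.46914 V.

1.469 V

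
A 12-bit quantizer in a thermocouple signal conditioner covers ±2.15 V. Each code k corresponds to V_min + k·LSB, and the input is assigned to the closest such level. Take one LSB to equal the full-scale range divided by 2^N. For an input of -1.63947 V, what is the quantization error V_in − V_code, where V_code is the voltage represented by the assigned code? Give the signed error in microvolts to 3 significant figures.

+325 µV

Full-scale range = 2.15 V − (-2.15 V) = 4.3 V. LSB = 4.3 V / 2^12 ≈ 1.050 mV.
Position in LSBs: (-1.63947 − (-2.15)) × 4096/4.3 = 486.3095; rounding gives k = 486.
V_code = -2.15 + (486/4096) × 4.3 = -1.639794922 V.
V_in − V_code = -1.63947 − (-1.639794922) = +325 µV.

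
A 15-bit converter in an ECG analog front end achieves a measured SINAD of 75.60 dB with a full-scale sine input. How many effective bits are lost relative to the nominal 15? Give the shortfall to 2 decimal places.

2.73 bits

N_eff = (75.60 − 1.76)/6.02 = 12.2658 bits.
Shortfall = 15 − 12.2658 = 2.7342 bits.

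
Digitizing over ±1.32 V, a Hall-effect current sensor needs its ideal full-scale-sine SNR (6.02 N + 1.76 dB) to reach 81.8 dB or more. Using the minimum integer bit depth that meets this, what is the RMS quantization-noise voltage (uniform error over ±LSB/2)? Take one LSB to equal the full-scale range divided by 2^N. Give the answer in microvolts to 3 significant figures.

46.5 µV

Range = 1.32 − (-1.32) = 2.64 V.
Solving 6.02 N ≥ 81.8 − 1.76: N ≥ 13.296. Round up → N = 14.
Step size = 2.64/16384 V = 161.13 µV.
σ_q = LSB/√12 = 161.13 µV/3.4641 = 46.5 µV.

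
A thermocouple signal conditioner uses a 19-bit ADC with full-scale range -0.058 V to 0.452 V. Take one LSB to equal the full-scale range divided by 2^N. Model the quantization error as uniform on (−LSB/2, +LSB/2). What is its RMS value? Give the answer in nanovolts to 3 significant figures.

Range = 0.452 − (-0.058) = 0.51 V.
LSB = 0.51 V ÷ 2^19 = 0.51/524288 V = 0.97275 µV.
For a uniform distribution on [−LSB/2, +LSB/2], V_rms = LSB/√12 = 0.97275 µV/3.4641 = 281 nV.

281 nV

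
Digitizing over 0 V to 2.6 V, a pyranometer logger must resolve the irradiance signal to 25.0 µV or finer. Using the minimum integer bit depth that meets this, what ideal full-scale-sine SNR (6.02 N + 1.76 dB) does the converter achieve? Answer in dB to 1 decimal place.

Range is 2.6 V.
Need 2^N ≥ 2.6 V / 25.0 µV = 104000 → N_min = 17.
Ideal SNR at N = 17: 6.02·17 + 1.76 = 104.1 dB.

104.1 dB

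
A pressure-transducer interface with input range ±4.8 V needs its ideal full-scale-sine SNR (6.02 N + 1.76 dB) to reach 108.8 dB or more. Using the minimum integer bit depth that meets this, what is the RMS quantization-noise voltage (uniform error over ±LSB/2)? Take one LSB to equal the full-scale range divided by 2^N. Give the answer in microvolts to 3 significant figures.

10.6 µV

Span: 4.8 V − (-4.8 V) = 9.6 V.
N ≥ (108.8 − 1.76)/6.02 = 17.781 → N_min = 18.
One LSB is 9.6 V / 262144 = 36.621 µV.
V_rms = LSB/√12 = 10.6 µV.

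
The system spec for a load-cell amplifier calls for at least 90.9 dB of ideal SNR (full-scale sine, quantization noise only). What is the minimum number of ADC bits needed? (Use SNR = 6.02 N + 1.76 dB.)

N ≥ (90.9 − 1.76)/6.02 = 14.807 → N_min = 15.

15 bits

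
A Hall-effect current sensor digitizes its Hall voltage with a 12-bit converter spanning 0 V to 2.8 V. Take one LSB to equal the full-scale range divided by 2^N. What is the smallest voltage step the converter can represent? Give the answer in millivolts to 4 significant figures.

Full-scale range = 2.8 V.
There are 2^12 = 4096 steps.
LSB = 2.8 V / 2^12 = 0.6836 mV.

0.6836 mV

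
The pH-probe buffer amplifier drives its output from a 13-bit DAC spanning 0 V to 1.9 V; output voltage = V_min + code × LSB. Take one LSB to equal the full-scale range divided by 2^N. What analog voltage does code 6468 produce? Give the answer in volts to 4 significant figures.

V_FS = 1.9 V. LSB = 1.9 V / 2^13.
Output = V_min + (6468/8192) × range = 0 + 0.789551 × 1.9 V
      = 0 V + 1.50015 V = 1.50015 V.

1.500 V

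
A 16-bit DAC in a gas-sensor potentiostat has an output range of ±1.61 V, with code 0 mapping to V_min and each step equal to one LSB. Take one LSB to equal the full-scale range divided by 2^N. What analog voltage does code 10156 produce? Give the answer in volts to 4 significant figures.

The full-scale span is 1.61 − (-1.61) = 3.22 V. LSB = 3.22 V / 2^16.
V_out = V_min + code × LSB = -1.61 V + 10156 × 3.22 V / 65536
      = -1.61 V + 0.498998 V = -1.11100 V.

-1.111 V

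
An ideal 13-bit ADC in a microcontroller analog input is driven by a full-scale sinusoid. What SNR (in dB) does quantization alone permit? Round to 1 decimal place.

6.02(13) + 1.76 = 78.26 + 1.76 = 80.02 dB.

80.0 dB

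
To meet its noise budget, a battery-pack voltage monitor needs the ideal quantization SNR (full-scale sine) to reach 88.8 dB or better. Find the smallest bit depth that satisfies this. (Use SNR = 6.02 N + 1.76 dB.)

15 bits

Solving 6.02 N ≥ 88.8 − 1.76: N ≥ 14.458. Round up → N = 15.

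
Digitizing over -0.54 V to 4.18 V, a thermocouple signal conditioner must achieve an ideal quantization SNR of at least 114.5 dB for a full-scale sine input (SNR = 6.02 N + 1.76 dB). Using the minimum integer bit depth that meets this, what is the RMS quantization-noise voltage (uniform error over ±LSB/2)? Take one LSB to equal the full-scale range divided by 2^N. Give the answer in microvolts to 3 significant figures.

2.60 µV

The full-scale span is 4.18 − (-0.54) = 4.72 V.
6.02 N + 1.76 ≥ 114.5 gives N ≥ 18.728, so the minimum integer is 19.
LSB = 4.72 V / 2^19 = 9.0027 µV.
V_rms = LSB/√12 = 2.60 µV.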